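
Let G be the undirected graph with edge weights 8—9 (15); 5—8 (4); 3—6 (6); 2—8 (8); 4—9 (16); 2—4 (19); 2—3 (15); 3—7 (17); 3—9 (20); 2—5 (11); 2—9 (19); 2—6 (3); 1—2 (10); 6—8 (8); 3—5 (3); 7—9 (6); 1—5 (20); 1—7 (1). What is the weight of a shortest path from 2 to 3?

Checking several routes:
2 - 6 - 3: 3 + 6 = 9
2 - 5 - 3: 11 + 3 = 14
2 - 3: 15
Best route has total 9.

9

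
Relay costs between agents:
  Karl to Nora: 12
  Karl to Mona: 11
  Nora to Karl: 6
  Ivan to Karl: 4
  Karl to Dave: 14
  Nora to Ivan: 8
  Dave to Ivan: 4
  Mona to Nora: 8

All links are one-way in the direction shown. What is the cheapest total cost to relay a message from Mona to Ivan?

16

Candidate routes:
Mona→Nora→Karl→Dave→Ivan: 8 + 6 + 14 + 4 = 32
Mona→Nora→Ivan: 8 + 8 = 16
Shortest: 16.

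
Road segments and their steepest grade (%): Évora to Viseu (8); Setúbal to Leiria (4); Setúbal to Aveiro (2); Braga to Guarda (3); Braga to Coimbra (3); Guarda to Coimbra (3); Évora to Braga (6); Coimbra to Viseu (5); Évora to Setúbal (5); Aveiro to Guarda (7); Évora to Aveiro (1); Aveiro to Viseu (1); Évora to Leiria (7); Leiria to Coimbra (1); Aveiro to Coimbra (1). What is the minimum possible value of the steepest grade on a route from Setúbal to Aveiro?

Comparing a few candidate routes:
Setúbal→Évora→Aveiro: max(5, 1) = 5
Setúbal→Leiria→Coimbra→Viseu→Aveiro: max(4, 1, 5, 1) = 5
Setúbal→Aveiro: max(2) = 2
Setúbal→Leiria→Coimbra→Aveiro: max(4, 1, 1) = 4
Smallest bottleneck: 2%.

2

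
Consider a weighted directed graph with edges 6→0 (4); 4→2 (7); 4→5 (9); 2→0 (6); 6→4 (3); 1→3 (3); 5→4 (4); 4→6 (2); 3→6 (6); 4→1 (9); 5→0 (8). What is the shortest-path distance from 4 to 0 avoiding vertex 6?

Paths from 4 to 0 avoiding 6:
4 → 2 → 0: 7 + 6 = 13
4 → 5 → 0: 9 + 8 = 17
The minimum is 13.

13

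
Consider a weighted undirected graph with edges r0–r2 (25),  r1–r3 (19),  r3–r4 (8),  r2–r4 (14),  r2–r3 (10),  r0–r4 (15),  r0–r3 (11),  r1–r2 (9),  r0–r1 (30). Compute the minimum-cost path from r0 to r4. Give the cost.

Checking several routes:
r0→r3→r4: 11 + 8 = 19
r0→r3→r2→r4: 11 + 10 + 14 = 35
r0→r2→r4: 25 + 14 = 39
r0→r4: 15
Best route has total 15.

15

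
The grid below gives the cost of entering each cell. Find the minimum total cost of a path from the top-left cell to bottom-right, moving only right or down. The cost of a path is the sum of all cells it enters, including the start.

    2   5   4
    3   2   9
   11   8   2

Take r0c0 -> r1c0 -> r1c1 -> r2c1 -> r2c2 for a total of 2 + 3 + 2 + 8 + 2 = 17.
(Top row then right column would cost 22.)

17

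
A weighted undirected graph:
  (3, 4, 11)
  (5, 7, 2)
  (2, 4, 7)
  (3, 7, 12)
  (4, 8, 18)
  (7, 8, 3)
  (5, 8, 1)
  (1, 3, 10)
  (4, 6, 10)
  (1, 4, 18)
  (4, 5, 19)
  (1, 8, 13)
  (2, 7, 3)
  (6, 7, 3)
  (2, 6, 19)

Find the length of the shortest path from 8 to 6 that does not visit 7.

28

Some routes from 8 to 6 avoiding 7:
8 -> 4 -> 6: 18 + 10 = 28
8 -> 5 -> 4 -> 6: 1 + 19 + 10 = 30
8 -> 1 -> 4 -> 6: 13 + 18 + 10 = 41
Shortest: 28.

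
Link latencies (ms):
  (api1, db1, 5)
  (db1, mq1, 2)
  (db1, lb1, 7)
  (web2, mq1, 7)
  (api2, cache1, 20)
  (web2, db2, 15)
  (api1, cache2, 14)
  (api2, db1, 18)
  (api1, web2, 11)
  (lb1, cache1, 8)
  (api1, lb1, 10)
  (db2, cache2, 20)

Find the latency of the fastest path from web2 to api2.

27

Checking several routes:
web2 -> mq1 -> db1 -> lb1 -> cache1 -> api2: 7 + 2 + 7 + 8 + 20 = 44
web2 -> api1 -> lb1 -> db1 -> api2: 11 + 10 + 7 + 18 = 46
web2 -> api1 -> db1 -> api2: 11 + 5 + 18 = 34
web2 -> api1 -> lb1 -> cache1 -> api2: 11 + 10 + 8 + 20 = 49
web2 -> api1 -> db1 -> lb1 -> cache1 -> api2: 11 + 5 + 7 + 8 + 20 = 51
web2 -> mq1 -> db1 -> api2: 7 + 2 + 18 = 27
Shortest: 27 ms.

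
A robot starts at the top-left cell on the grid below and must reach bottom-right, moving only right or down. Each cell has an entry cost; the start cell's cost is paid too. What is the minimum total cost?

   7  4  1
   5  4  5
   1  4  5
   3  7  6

28

Path [0,0] [0,1] [0,2] [1,2] [2,2] [3,2]: 7 + 4 + 1 + 5 + 5 + 6 = 28.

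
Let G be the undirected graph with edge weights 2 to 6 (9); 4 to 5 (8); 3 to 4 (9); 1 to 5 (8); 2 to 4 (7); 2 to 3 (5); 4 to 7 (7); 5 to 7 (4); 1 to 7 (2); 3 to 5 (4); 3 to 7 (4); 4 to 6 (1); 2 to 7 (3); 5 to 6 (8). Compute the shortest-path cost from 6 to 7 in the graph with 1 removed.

8

Checking several routes:
6 - 5 - 7: 8 + 4 = 12
6 - 4 - 2 - 7: 1 + 7 + 3 = 11
6 - 2 - 7: 9 + 3 = 12
6 - 4 - 7: 1 + 7 = 8
The minimum is 8.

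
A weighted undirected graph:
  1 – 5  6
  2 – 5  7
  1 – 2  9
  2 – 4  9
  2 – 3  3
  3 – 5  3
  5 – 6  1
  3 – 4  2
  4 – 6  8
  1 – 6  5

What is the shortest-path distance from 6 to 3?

Comparing a few candidate routes:
6→1→5→3: 5 + 6 + 3 = 14
6→5→1→2→3: 1 + 6 + 9 + 3 = 19
6→5→3: 1 + 3 = 4
6→5→2→3: 1 + 7 + 3 = 11
6→1→2→3: 5 + 9 + 3 = 17
6→4→3: 8 + 2 = 10
The minimum is 4.

4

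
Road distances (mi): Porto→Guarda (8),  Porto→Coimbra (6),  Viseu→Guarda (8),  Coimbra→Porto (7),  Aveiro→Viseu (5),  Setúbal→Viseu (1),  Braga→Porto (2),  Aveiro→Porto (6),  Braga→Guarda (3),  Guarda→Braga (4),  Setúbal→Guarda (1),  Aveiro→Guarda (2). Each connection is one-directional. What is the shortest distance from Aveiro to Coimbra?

Paths from Aveiro to Coimbra:
Aveiro-Guarda-Braga-Porto-Coimbra: 2 + 4 + 2 + 6 = 14
Aveiro-Porto-Coimbra: 6 + 6 = 12
Aveiro-Viseu-Guarda-Braga-Porto-Coimbra: 5 + 8 + 4 + 2 + 6 = 25
Shortest: 12 mi.

12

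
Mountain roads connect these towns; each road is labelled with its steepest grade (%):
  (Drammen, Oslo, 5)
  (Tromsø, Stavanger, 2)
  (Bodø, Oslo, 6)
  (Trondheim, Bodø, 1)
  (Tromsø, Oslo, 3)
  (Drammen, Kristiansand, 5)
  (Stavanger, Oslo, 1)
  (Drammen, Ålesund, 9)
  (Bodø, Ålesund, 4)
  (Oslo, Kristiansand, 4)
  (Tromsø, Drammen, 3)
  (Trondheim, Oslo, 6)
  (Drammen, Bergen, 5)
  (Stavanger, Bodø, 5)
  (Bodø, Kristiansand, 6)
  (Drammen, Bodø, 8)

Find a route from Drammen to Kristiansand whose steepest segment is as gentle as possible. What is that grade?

4

Comparing a few candidate routes:
Drammen → Tromsø → Stavanger → Oslo → Trondheim → Bodø → Kristiansand: max(3, 2, 1, 6, 1, 6) = 6
Drammen → Tromsø → Oslo → Kristiansand: max(3, 3, 4) = 4
Drammen → Tromsø → Stavanger → Oslo → Kristiansand: max(3, 2, 1, 4) = 4
Drammen → Kristiansand: max(5) = 5
Drammen → Oslo → Kristiansand: max(5, 4) = 5
Drammen → Tromsø → Stavanger → Oslo → Bodø → Kristiansand: max(3, 2, 1, 6, 6) = 6
Best route has worst link 4%.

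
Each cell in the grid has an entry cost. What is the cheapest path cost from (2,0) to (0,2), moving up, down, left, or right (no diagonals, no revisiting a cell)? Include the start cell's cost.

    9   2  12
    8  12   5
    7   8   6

38

Take [2,0]→[1,0]→[0,0]→[0,1]→[0,2] for a total of 7 + 8 + 9 + 2 + 12 = 38.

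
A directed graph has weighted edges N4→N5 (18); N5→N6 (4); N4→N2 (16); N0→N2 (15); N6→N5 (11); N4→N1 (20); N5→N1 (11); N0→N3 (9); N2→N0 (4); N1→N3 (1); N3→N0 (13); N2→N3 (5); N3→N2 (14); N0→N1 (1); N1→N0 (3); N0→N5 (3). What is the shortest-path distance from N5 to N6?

Paths from N5 to N6:
N5 - N6: 4
The minimum is 4.

4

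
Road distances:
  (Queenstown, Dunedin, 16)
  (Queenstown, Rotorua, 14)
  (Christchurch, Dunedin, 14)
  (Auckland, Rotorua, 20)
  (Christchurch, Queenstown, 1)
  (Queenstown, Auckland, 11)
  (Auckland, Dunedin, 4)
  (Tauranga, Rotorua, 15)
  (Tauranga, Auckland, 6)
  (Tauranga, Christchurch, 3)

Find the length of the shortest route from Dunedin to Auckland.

4

Checking several routes:
Dunedin - Queenstown - Christchurch - Tauranga - Auckland: 16 + 1 + 3 + 6 = 26
Dunedin - Auckland: 4
Dunedin - Christchurch - Queenstown - Auckland: 14 + 1 + 11 = 26
Dunedin - Christchurch - Tauranga - Auckland: 14 + 3 + 6 = 23
Shortest: 4.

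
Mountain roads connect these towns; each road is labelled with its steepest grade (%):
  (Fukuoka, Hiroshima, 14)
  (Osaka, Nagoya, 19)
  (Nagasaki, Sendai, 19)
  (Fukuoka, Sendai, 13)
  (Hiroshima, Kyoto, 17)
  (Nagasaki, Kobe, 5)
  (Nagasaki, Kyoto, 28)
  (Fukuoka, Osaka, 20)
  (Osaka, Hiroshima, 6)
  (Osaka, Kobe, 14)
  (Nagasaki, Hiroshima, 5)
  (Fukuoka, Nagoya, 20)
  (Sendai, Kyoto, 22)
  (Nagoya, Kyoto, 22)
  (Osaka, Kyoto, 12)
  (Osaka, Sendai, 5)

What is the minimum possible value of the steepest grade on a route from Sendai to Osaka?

Checking several routes:
Sendai→Fukuoka→Hiroshima→Kyoto→Osaka: max(13, 14, 17, 12) = 17
Sendai→Osaka: max(5) = 5
Sendai→Fukuoka→Hiroshima→Nagasaki→Kobe→Osaka: max(13, 14, 5, 5, 14) = 14
Sendai→Fukuoka→Hiroshima→Osaka: max(13, 14, 6) = 14
Best route has worst link 5%.

5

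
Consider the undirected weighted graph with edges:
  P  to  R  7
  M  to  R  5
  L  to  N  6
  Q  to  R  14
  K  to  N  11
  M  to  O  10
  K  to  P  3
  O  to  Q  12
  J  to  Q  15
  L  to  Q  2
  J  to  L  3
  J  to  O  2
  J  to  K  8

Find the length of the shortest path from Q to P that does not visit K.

21

Paths from Q to P avoiding K:
Q - R - P: 14 + 7 = 21
Q - J - O - M - R - P: 15 + 2 + 10 + 5 + 7 = 39
Q - L - J - O - M - R - P: 2 + 3 + 2 + 10 + 5 + 7 = 29
Q - O - M - R - P: 12 + 10 + 5 + 7 = 34
Shortest: 21.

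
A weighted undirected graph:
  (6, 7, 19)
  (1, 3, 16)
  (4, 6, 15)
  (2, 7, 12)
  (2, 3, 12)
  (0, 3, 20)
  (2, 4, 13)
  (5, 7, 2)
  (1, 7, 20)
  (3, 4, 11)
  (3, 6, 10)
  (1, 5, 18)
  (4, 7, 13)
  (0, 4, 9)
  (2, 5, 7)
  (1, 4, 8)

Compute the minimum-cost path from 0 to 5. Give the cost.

24

Checking several routes:
0 -> 4 -> 7 -> 5: 9 + 13 + 2 = 24
0 -> 4 -> 2 -> 5: 9 + 13 + 7 = 29
0 -> 4 -> 1 -> 5: 9 + 8 + 18 = 35
The minimum is 24.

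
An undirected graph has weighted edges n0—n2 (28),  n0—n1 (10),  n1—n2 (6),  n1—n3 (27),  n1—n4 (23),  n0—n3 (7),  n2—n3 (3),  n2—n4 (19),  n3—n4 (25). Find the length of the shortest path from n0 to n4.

29

Some routes from n0 to n4:
n0-n1-n4: 10 + 23 = 33
n0-n3-n2-n1-n4: 7 + 3 + 6 + 23 = 39
n0-n3-n4: 7 + 25 = 32
n0-n1-n2-n4: 10 + 6 + 19 = 35
n0-n3-n2-n4: 7 + 3 + 19 = 29
Shortest: 29.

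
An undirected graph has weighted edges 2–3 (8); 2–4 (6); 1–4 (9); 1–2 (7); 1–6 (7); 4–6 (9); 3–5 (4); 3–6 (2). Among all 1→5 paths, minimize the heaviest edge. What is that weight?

7

Some routes from 1 to 5:
1 -> 6 -> 3 -> 5: max(7, 2, 4) = 7
1 -> 2 -> 3 -> 5: max(7, 8, 4) = 8
1 -> 2 -> 4 -> 6 -> 3 -> 5: max(7, 6, 9, 2, 4) = 9
1 -> 6 -> 4 -> 2 -> 3 -> 5: max(7, 9, 6, 8, 4) = 9
The minimum achievable maximum is 7.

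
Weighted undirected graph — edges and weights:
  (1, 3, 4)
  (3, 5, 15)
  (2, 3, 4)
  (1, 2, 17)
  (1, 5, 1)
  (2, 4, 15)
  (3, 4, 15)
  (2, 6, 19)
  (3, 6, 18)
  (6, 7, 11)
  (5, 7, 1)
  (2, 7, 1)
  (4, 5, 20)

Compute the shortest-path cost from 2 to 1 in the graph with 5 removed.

8

Paths from 2 to 1 avoiding 5:
2 - 3 - 1: 4 + 4 = 8
2 - 4 - 3 - 1: 15 + 15 + 4 = 34
2 - 7 - 6 - 3 - 1: 1 + 11 + 18 + 4 = 34
2 - 1: 17
2 - 6 - 3 - 1: 19 + 18 + 4 = 41
Shortest: 8.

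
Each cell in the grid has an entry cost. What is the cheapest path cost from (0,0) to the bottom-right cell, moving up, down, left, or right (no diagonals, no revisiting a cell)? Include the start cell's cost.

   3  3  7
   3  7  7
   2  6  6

Take (0,0) → (1,0) → (2,0) → (2,1) → (2,2) for a total of 3 + 3 + 2 + 6 + 6 = 20.

20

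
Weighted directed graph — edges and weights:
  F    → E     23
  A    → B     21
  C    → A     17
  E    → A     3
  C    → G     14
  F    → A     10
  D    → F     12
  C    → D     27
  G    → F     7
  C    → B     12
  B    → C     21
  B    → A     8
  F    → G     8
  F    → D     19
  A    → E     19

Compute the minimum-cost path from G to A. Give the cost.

17

Paths from G to A:
G→F→E→A: 7 + 23 + 3 = 33
G→F→A: 7 + 10 = 17
Shortest: 17.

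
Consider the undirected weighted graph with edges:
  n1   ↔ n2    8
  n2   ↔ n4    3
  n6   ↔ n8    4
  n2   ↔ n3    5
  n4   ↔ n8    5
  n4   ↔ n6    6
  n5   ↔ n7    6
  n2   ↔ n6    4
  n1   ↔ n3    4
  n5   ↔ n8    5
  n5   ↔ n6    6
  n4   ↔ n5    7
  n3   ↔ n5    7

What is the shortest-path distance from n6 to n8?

4

Some routes from n6 to n8:
n6 → n5 → n4 → n8: 6 + 7 + 5 = 18
n6 → n8: 4
n6 → n2 → n4 → n8: 4 + 3 + 5 = 12
n6 → n4 → n8: 6 + 5 = 11
n6 → n5 → n8: 6 + 5 = 11
Best route has total 4.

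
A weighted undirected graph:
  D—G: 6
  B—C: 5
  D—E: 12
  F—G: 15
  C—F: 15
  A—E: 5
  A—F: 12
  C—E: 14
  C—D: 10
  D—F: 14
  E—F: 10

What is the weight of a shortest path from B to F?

20

A few of the B→F routes:
B→C→E→F: 5 + 14 + 10 = 29
B→C→D→G→F: 5 + 10 + 6 + 15 = 36
B→C→F: 5 + 15 = 20
B→C→E→A→F: 5 + 14 + 5 + 12 = 36
B→C→D→F: 5 + 10 + 14 = 29
Best route has total 20.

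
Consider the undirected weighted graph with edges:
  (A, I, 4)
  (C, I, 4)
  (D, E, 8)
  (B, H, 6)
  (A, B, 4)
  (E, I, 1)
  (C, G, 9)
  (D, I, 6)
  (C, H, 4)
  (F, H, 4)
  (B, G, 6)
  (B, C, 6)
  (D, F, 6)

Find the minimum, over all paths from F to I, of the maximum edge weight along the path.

Checking several routes:
F-H-C-B-A-I: max(4, 4, 6, 4, 4) = 6
F-H-B-A-I: max(4, 6, 4, 4) = 6
F-D-I: max(6, 6) = 6
F-H-C-I: max(4, 4, 4) = 4
F-D-E-I: max(6, 8, 1) = 8
F-H-B-C-I: max(4, 6, 6, 4) = 6
Smallest bottleneck: 4.

4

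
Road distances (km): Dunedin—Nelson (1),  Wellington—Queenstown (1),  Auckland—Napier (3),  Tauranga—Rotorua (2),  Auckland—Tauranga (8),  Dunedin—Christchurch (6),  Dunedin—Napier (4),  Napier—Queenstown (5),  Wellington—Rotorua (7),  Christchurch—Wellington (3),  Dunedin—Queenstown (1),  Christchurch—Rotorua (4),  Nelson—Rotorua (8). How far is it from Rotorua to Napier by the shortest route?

Checking several routes:
Rotorua→Tauranga→Auckland→Napier: 2 + 8 + 3 = 13
Rotorua→Wellington→Queenstown→Dunedin→Napier: 7 + 1 + 1 + 4 = 13
Rotorua→Nelson→Dunedin→Napier: 8 + 1 + 4 = 13
Rotorua→Wellington→Queenstown→Napier: 7 + 1 + 5 = 13
Rotorua→Christchurch→Wellington→Queenstown→Napier: 4 + 3 + 1 + 5 = 13
Rotorua→Christchurch→Wellington→Queenstown→Dunedin→Napier: 4 + 3 + 1 + 1 + 4 = 13
The minimum is 13 km.

13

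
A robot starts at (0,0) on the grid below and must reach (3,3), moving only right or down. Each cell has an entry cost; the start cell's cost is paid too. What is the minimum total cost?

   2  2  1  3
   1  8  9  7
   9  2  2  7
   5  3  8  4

26

Cheapest: r0c0 -> r0c1 -> r0c2 -> r0c3 -> r1c3 -> r2c3 -> r3c3
  2 + 2 + 1 + 3 + 7 + 7 + 4 = 26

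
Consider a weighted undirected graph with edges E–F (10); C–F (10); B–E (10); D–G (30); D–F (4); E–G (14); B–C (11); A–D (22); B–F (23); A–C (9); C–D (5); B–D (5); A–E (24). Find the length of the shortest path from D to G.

28

Some routes from D to G:
D -> B -> E -> G: 5 + 10 + 14 = 29
D -> G: 30
D -> C -> F -> E -> G: 5 + 10 + 10 + 14 = 39
D -> F -> E -> G: 4 + 10 + 14 = 28
D -> C -> B -> E -> G: 5 + 11 + 10 + 14 = 40
The minimum is 28.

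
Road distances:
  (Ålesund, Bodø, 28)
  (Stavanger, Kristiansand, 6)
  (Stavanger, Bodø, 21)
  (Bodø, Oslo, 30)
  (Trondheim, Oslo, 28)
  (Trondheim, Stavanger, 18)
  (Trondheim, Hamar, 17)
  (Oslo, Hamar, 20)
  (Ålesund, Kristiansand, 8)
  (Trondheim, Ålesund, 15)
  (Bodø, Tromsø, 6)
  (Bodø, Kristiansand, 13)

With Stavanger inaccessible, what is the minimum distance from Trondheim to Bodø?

36

Candidate routes:
Trondheim → Hamar → Oslo → Bodø: 17 + 20 + 30 = 67
Trondheim → Ålesund → Bodø: 15 + 28 = 43
Trondheim → Oslo → Bodø: 28 + 30 = 58
Trondheim → Ålesund → Kristiansand → Bodø: 15 + 8 + 13 = 36
Shortest: 36.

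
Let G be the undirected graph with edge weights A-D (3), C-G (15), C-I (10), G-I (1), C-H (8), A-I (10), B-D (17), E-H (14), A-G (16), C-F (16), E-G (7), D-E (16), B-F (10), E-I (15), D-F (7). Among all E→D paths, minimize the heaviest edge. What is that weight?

10

A few of the E→D routes:
E→I→A→G→C→F→D: max(15, 10, 16, 15, 16, 7) = 16
E→H→C→I→A→D: max(14, 8, 10, 10, 3) = 14
E→I→A→D: max(15, 10, 3) = 15
E→H→C→G→I→A→D: max(14, 8, 15, 1, 10, 3) = 15
E→G→I→A→D: max(7, 1, 10, 3) = 10
E→G→C→I→A→D: max(7, 15, 10, 10, 3) = 15
Best route has worst link 10.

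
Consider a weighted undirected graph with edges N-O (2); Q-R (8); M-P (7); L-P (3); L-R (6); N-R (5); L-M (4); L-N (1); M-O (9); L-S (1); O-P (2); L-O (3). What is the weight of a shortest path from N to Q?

13

A few of the N→Q routes:
N→O→P→L→R→Q: 2 + 2 + 3 + 6 + 8 = 21
N→O→P→M→L→R→Q: 2 + 2 + 7 + 4 + 6 + 8 = 29
N→R→Q: 5 + 8 = 13
N→L→R→Q: 1 + 6 + 8 = 15
N→O→M→L→R→Q: 2 + 9 + 4 + 6 + 8 = 29
N→O→L→R→Q: 2 + 3 + 6 + 8 = 19
Best route has total 13.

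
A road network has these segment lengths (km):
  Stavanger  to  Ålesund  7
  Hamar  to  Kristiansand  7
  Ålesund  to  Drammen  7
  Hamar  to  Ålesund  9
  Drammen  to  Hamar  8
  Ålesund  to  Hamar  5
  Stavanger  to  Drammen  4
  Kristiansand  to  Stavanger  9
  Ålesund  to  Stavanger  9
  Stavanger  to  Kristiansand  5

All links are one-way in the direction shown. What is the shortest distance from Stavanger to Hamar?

Paths from Stavanger to Hamar:
Stavanger→Drammen→Hamar: 4 + 8 = 12
Stavanger→Ålesund→Hamar: 7 + 5 = 12
Stavanger→Ålesund→Drammen→Hamar: 7 + 7 + 8 = 22
Best route has total 12 km.

12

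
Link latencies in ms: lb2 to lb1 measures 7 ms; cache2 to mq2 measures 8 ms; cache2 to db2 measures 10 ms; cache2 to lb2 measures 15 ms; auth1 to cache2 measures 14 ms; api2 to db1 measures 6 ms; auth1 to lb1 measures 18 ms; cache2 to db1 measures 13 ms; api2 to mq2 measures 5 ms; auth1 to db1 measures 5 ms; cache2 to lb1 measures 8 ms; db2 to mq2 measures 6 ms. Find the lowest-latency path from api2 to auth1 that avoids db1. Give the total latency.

27

A few of the api2→auth1 routes:
api2-mq2-cache2-auth1: 5 + 8 + 14 = 27
api2-mq2-cache2-lb1-auth1: 5 + 8 + 8 + 18 = 39
api2-mq2-db2-cache2-auth1: 5 + 6 + 10 + 14 = 35
Shortest: 27 ms.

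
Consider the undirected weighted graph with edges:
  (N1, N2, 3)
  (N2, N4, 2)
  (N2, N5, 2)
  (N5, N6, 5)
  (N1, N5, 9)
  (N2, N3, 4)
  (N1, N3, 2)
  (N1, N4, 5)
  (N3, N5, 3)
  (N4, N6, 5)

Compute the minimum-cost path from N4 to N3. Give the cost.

A few of the N4→N3 routes:
N4 - N2 - N3: 2 + 4 = 6
N4 - N1 - N3: 5 + 2 = 7
N4 - N2 - N1 - N3: 2 + 3 + 2 = 7
N4 - N1 - N2 - N3: 5 + 3 + 4 = 12
N4 - N2 - N5 - N3: 2 + 2 + 3 = 7
Shortest: 6.

6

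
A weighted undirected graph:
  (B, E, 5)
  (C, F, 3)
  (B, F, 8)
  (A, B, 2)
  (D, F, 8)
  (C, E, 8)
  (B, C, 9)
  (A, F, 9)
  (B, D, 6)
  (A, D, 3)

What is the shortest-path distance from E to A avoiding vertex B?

20

Paths from E to A avoiding B:
E → C → F → D → A: 8 + 3 + 8 + 3 = 22
E → C → F → A: 8 + 3 + 9 = 20
Best route has total 20.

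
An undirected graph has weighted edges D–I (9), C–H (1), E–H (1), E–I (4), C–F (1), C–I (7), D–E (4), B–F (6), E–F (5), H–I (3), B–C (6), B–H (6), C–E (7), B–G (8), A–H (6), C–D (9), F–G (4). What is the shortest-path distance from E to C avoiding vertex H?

6

A few of the E→C routes:
E -> I -> C: 4 + 7 = 11
E -> C: 7
E -> D -> C: 4 + 9 = 13
E -> F -> C: 5 + 1 = 6
Best route has total 6.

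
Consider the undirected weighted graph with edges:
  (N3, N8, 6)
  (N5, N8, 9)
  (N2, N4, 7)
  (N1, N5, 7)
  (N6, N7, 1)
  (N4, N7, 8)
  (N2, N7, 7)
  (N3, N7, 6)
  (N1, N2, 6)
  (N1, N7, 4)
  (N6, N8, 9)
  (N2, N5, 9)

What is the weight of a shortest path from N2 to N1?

A few of the N2→N1 routes:
N2 → N7 → N1: 7 + 4 = 11
N2 → N5 → N1: 9 + 7 = 16
N2 → N1: 6
The minimum is 6.

6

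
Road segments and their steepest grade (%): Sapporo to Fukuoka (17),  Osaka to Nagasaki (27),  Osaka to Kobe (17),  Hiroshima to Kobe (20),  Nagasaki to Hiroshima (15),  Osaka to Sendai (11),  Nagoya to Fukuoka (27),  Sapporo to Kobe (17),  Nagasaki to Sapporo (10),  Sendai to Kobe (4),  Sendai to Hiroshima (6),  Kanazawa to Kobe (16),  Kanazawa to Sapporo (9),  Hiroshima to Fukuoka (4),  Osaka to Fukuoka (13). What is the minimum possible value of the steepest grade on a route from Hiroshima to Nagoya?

A few of the Hiroshima→Nagoya routes:
Hiroshima-Kobe-Sapporo-Nagasaki-Osaka-Fukuoka-Nagoya: max(20, 17, 10, 27, 13, 27) = 27
Hiroshima-Kobe-Osaka-Nagasaki-Sapporo-Fukuoka-Nagoya: max(20, 17, 27, 10, 17, 27) = 27
Hiroshima-Kobe-Osaka-Fukuoka-Nagoya: max(20, 17, 13, 27) = 27
Hiroshima-Kobe-Kanazawa-Sapporo-Nagasaki-Osaka-Fukuoka-Nagoya: max(20, 16, 9, 10, 27, 13, 27) = 27
Hiroshima-Kobe-Sapporo-Fukuoka-Nagoya: max(20, 17, 17, 27) = 27
Smallest bottleneck: 27%.

27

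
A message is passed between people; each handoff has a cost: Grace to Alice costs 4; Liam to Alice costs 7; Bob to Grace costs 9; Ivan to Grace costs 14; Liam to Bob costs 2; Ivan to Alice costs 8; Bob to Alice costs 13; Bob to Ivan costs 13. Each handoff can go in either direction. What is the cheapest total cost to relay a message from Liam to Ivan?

Comparing a few candidate routes:
Liam -> Alice -> Grace -> Ivan: 7 + 4 + 14 = 25
Liam -> Bob -> Alice -> Ivan: 2 + 13 + 8 = 23
Liam -> Alice -> Ivan: 7 + 8 = 15
Liam -> Bob -> Grace -> Alice -> Ivan: 2 + 9 + 4 + 8 = 23
Liam -> Bob -> Ivan: 2 + 13 = 15
Liam -> Bob -> Grace -> Ivan: 2 + 9 + 14 = 25
The minimum is 15.

15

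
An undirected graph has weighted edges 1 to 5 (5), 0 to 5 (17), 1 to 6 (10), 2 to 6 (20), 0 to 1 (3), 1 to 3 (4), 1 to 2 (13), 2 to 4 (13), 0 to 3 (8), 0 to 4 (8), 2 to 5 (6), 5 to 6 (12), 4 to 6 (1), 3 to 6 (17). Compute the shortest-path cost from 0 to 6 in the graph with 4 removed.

Comparing a few candidate routes:
0 → 3 → 1 → 6: 8 + 4 + 10 = 22
0 → 1 → 3 → 6: 3 + 4 + 17 = 24
0 → 1 → 5 → 6: 3 + 5 + 12 = 20
0 → 1 → 6: 3 + 10 = 13
Best route has total 13.

13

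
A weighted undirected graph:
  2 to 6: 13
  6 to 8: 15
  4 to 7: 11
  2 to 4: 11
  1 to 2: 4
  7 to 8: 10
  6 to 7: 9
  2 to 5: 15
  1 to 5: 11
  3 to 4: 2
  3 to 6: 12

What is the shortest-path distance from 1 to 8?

Comparing a few candidate routes:
1→2→4→7→8: 4 + 11 + 11 + 10 = 36
1→2→6→7→8: 4 + 13 + 9 + 10 = 36
1→2→4→7→6→8: 4 + 11 + 11 + 9 + 15 = 50
1→2→6→8: 4 + 13 + 15 = 32
1→2→4→3→6→8: 4 + 11 + 2 + 12 + 15 = 44
1→2→4→3→6→7→8: 4 + 11 + 2 + 12 + 9 + 10 = 48
The minimum is 32.

32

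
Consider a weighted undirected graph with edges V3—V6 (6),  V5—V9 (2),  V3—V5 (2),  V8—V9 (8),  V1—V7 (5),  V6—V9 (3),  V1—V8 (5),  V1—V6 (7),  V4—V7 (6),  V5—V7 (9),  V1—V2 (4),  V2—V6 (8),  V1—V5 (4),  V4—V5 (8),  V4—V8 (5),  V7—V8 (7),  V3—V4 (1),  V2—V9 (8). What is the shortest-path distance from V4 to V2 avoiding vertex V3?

14

A few of the V4→V2 routes:
V4 - V7 - V1 - V2: 6 + 5 + 4 = 15
V4 - V8 - V1 - V2: 5 + 5 + 4 = 14
V4 - V5 - V1 - V2: 8 + 4 + 4 = 16
V4 - V5 - V9 - V2: 8 + 2 + 8 = 18
Best route has total 14.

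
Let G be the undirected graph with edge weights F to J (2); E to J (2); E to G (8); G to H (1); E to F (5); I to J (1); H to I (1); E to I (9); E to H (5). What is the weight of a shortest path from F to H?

Some routes from F to H:
F → J → E → H: 2 + 2 + 5 = 9
F → J → I → H: 2 + 1 + 1 = 4
F → E → J → I → H: 5 + 2 + 1 + 1 = 9
The minimum is 4.

4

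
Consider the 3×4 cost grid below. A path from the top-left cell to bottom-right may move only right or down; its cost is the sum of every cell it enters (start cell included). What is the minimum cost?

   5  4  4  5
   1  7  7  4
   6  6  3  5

Take (0,0) -> (1,0) -> (2,0) -> (2,1) -> (2,2) -> (2,3) for a total of 5 + 1 + 6 + 6 + 3 + 5 = 26.
For comparison, the top-then-right route costs 27.

26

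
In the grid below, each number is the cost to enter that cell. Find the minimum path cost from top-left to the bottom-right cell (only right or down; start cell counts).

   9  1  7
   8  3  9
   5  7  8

One optimal route is r0c0→r0c1→r1c1→r2c1→r2c2.
Its cost is 9 + 1 + 3 + 7 + 8 = 28.

28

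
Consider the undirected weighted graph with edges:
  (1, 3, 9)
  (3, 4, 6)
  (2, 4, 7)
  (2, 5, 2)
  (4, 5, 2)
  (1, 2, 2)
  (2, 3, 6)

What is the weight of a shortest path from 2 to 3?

6

Candidate routes:
2 → 4 → 3: 7 + 6 = 13
2 → 1 → 3: 2 + 9 = 11
2 → 3: 6
2 → 5 → 4 → 3: 2 + 2 + 6 = 10
The minimum is 6.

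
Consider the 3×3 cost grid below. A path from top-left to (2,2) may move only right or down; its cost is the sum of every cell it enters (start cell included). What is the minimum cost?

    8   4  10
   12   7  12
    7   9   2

Best path: [0,0] → [0,1] → [1,1] → [2,1] → [2,2]
Cost: 8 + 4 + 7 + 9 + 2 = 30

30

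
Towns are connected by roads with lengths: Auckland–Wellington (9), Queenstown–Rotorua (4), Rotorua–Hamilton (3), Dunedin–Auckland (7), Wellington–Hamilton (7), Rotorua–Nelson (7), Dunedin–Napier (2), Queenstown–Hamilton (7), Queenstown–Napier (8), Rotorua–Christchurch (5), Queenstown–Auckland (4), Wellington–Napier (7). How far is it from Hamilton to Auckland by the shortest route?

Checking several routes:
Hamilton → Queenstown → Napier → Dunedin → Auckland: 7 + 8 + 2 + 7 = 24
Hamilton → Wellington → Napier → Dunedin → Auckland: 7 + 7 + 2 + 7 = 23
Hamilton → Queenstown → Auckland: 7 + 4 = 11
Hamilton → Rotorua → Queenstown → Auckland: 3 + 4 + 4 = 11
Hamilton → Rotorua → Queenstown → Napier → Dunedin → Auckland: 3 + 4 + 8 + 2 + 7 = 24
Hamilton → Wellington → Auckland: 7 + 9 = 16
Best route has total 11.

11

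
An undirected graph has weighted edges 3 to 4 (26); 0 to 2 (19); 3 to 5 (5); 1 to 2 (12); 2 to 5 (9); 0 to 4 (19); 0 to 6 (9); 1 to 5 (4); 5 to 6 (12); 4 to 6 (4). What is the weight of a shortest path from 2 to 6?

21

Comparing a few candidate routes:
2→1→5→6: 12 + 4 + 12 = 28
2→0→4→6: 19 + 19 + 4 = 42
2→0→6: 19 + 9 = 28
2→5→6: 9 + 12 = 21
Best route has total 21.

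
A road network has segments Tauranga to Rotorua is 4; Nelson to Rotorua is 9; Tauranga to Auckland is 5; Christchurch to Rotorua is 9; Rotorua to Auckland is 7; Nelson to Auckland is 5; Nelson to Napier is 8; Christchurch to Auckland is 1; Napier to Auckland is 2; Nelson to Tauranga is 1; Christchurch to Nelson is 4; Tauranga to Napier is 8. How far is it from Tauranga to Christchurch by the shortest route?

5

Checking several routes:
Tauranga-Nelson-Auckland-Christchurch: 1 + 5 + 1 = 7
Tauranga-Nelson-Christchurch: 1 + 4 = 5
Tauranga-Auckland-Christchurch: 5 + 1 = 6
Tauranga-Nelson-Napier-Auckland-Christchurch: 1 + 8 + 2 + 1 = 12
Tauranga-Napier-Auckland-Christchurch: 8 + 2 + 1 = 11
Shortest: 5.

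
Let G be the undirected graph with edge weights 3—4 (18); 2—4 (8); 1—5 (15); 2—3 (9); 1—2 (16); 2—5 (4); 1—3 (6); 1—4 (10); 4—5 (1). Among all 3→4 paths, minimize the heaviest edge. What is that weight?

A few of the 3→4 routes:
3 → 2 → 5 → 4: max(9, 4, 1) = 9
3 → 2 → 4: max(9, 8) = 9
3 → 1 → 4: max(6, 10) = 10
Smallest bottleneck: 9.

9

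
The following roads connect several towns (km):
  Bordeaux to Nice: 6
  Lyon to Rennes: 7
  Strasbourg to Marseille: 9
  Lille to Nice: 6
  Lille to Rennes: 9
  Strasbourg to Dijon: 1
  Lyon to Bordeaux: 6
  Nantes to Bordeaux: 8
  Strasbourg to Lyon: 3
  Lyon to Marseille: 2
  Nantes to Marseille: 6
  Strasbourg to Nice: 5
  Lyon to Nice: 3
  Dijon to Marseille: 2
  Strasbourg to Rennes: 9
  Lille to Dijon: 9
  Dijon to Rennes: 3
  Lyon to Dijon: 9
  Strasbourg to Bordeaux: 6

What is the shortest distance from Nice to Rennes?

9

A few of the Nice→Rennes routes:
Nice→Strasbourg→Rennes: 5 + 9 = 14
Nice→Lyon→Strasbourg→Dijon→Rennes: 3 + 3 + 1 + 3 = 10
Nice→Lyon→Marseille→Dijon→Rennes: 3 + 2 + 2 + 3 = 10
Nice→Strasbourg→Dijon→Rennes: 5 + 1 + 3 = 9
Nice→Lyon→Rennes: 3 + 7 = 10
Best route has total 9 km.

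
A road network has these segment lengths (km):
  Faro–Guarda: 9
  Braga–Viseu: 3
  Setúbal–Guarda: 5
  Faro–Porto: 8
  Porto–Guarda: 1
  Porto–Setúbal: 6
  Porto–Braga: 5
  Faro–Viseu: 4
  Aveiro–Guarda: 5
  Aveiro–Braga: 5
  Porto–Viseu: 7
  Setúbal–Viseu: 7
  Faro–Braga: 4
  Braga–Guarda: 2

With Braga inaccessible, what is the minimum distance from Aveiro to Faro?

14

A few of the Aveiro→Faro routes:
Aveiro→Guarda→Faro: 5 + 9 = 14
Aveiro→Guarda→Porto→Viseu→Faro: 5 + 1 + 7 + 4 = 17
Aveiro→Guarda→Setúbal→Viseu→Faro: 5 + 5 + 7 + 4 = 21
Aveiro→Guarda→Porto→Faro: 5 + 1 + 8 = 14
Best route has total 14 km.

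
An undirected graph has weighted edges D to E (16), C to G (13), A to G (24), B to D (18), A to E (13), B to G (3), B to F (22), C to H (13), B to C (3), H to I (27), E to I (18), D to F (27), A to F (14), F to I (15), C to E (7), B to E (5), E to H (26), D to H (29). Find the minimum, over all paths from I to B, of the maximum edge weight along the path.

A few of the I→B routes:
I -> F -> A -> E -> C -> G -> B: max(15, 14, 13, 7, 13, 3) = 15
I -> F -> A -> E -> B: max(15, 14, 13, 5) = 15
I -> F -> A -> E -> C -> B: max(15, 14, 13, 7, 3) = 15
Best route has worst link 15.

15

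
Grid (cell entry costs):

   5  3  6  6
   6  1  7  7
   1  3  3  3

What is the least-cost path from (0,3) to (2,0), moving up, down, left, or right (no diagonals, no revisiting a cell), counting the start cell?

One optimal route is r0c3→r0c2→r0c1→r1c1→r2c1→r2c0.
Its cost is 6 + 6 + 3 + 1 + 3 + 1 = 20.

20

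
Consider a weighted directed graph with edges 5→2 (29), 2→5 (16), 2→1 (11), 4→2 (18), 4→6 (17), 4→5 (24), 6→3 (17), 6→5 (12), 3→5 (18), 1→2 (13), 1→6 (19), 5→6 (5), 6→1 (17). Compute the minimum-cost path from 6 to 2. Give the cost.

Candidate routes:
6→5→2: 12 + 29 = 41
6→1→2: 17 + 13 = 30
6→3→5→2: 17 + 18 + 29 = 64
The minimum is 30.

30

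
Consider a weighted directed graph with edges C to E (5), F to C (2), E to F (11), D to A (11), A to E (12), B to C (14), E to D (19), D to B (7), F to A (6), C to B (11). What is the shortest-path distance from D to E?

Candidate routes:
D -> B -> C -> E: 7 + 14 + 5 = 26
D -> A -> E: 11 + 12 = 23
Shortest: 23.

23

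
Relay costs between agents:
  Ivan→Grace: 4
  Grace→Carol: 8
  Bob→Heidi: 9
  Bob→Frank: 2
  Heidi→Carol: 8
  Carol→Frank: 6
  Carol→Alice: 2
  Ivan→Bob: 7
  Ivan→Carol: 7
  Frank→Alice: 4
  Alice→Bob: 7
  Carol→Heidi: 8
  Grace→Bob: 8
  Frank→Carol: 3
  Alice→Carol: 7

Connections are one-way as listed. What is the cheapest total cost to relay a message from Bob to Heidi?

9

Routes from Bob to Heidi:
Bob→Frank→Alice→Carol→Heidi: 2 + 4 + 7 + 8 = 21
Bob→Heidi: 9
Bob→Frank→Carol→Heidi: 2 + 3 + 8 = 13
Shortest: 9.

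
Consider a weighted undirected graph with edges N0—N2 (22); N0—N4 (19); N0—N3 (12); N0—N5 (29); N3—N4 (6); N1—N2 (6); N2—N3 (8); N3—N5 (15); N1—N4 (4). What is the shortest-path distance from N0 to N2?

Some routes from N0 to N2:
N0 -> N4 -> N1 -> N2: 19 + 4 + 6 = 29
N0 -> N5 -> N3 -> N2: 29 + 15 + 8 = 52
N0 -> N2: 22
N0 -> N3 -> N2: 12 + 8 = 20
N0 -> N3 -> N4 -> N1 -> N2: 12 + 6 + 4 + 6 = 28
N0 -> N4 -> N3 -> N2: 19 + 6 + 8 = 33
Shortest: 20.

20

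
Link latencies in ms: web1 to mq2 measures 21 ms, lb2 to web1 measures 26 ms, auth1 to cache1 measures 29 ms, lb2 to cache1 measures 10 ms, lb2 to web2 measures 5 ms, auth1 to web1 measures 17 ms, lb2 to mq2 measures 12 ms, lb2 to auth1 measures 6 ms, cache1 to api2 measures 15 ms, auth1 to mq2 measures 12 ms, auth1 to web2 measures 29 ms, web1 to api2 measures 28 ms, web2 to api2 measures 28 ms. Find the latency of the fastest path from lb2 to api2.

25

Comparing a few candidate routes:
lb2-cache1-api2: 10 + 15 = 25
lb2-auth1-cache1-api2: 6 + 29 + 15 = 50
lb2-web2-api2: 5 + 28 = 33
The minimum is 25 ms.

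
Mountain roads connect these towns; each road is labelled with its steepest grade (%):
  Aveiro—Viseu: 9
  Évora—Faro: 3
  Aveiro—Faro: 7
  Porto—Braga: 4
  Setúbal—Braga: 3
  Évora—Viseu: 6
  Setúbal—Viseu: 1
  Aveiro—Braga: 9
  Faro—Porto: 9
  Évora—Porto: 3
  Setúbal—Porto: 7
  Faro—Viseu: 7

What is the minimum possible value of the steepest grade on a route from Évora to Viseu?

4

A few of the Évora→Viseu routes:
Évora→Porto→Braga→Setúbal→Viseu: max(3, 4, 3, 1) = 4
Évora→Faro→Aveiro→Braga→Setúbal→Viseu: max(3, 7, 9, 3, 1) = 9
Évora→Viseu: max(6) = 6
Évora→Faro→Viseu: max(3, 7) = 7
Évora→Faro→Aveiro→Viseu: max(3, 7, 9) = 9
Évora→Porto→Setúbal→Viseu: max(3, 7, 1) = 7
The minimum achievable maximum is 4%.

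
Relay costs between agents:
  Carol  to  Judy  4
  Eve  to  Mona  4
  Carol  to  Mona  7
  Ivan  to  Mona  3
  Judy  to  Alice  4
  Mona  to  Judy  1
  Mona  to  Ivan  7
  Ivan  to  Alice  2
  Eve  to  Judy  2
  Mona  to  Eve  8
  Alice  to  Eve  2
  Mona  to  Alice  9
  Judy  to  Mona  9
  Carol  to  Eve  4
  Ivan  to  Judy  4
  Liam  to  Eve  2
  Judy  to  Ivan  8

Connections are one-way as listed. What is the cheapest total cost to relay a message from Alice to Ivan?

Routes from Alice to Ivan:
Alice → Eve → Judy → Ivan: 2 + 2 + 8 = 12
Alice → Eve → Judy → Mona → Ivan: 2 + 2 + 9 + 7 = 20
Alice → Eve → Mona → Judy → Ivan: 2 + 4 + 1 + 8 = 15
Alice → Eve → Mona → Ivan: 2 + 4 + 7 = 13
Best route has total 12.

12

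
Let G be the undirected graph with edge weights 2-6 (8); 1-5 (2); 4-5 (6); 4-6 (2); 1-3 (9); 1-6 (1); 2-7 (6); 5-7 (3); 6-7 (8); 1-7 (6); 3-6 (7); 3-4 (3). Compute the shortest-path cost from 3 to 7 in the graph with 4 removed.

13

Comparing a few candidate routes:
3 → 6 → 1 → 7: 7 + 1 + 6 = 14
3 → 1 → 5 → 7: 9 + 2 + 3 = 14
3 → 6 → 7: 7 + 8 = 15
3 → 6 → 1 → 5 → 7: 7 + 1 + 2 + 3 = 13
3 → 1 → 6 → 7: 9 + 1 + 8 = 18
3 → 1 → 7: 9 + 6 = 15
Shortest: 13.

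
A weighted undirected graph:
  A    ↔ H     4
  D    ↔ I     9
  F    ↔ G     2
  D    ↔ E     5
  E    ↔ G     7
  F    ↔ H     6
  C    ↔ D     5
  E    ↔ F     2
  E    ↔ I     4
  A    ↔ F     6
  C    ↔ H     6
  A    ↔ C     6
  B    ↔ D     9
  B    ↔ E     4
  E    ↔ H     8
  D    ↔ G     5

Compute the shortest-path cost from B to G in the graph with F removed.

Some routes from B to G avoiding F:
B -> E -> G: 4 + 7 = 11
B -> D -> G: 9 + 5 = 14
B -> E -> D -> G: 4 + 5 + 5 = 14
Shortest: 11.

11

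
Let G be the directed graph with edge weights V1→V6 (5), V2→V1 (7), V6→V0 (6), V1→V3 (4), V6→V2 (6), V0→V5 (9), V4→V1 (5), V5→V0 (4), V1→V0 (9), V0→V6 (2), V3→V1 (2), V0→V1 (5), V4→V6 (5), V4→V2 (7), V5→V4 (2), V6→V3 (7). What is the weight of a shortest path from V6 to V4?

Routes from V6 to V4:
V6 - V2 - V1 - V0 - V5 - V4: 6 + 7 + 9 + 9 + 2 = 33
V6 - V0 - V5 - V4: 6 + 9 + 2 = 17
V6 - V3 - V1 - V0 - V5 - V4: 7 + 2 + 9 + 9 + 2 = 29
Best route has total 17.

17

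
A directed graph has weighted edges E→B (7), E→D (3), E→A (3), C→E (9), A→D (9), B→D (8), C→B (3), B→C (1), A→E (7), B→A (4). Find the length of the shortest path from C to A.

Paths from C to A:
C - E - A: 9 + 3 = 12
C - E - B - A: 9 + 7 + 4 = 20
C - B - A: 3 + 4 = 7
Best route has total 7.

7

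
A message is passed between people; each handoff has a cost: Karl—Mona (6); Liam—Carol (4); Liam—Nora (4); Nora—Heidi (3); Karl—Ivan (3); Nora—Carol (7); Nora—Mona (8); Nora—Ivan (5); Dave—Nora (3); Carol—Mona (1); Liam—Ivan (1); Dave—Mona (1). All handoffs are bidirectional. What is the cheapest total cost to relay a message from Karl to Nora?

8

Checking several routes:
Karl → Ivan → Liam → Nora: 3 + 1 + 4 = 8
Karl → Mona → Dave → Nora: 6 + 1 + 3 = 10
Karl → Ivan → Nora: 3 + 5 = 8
Karl → Ivan → Liam → Carol → Mona → Dave → Nora: 3 + 1 + 4 + 1 + 1 + 3 = 13
The minimum is 8.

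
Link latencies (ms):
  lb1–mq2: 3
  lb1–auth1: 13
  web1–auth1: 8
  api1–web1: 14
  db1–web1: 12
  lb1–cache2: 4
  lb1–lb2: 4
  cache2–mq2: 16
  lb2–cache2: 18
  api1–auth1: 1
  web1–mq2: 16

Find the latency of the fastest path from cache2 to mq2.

7

A few of the cache2→mq2 routes:
cache2-lb2-lb1-mq2: 18 + 4 + 3 = 25
cache2-mq2: 16
cache2-lb1-mq2: 4 + 3 = 7
Shortest: 7 ms.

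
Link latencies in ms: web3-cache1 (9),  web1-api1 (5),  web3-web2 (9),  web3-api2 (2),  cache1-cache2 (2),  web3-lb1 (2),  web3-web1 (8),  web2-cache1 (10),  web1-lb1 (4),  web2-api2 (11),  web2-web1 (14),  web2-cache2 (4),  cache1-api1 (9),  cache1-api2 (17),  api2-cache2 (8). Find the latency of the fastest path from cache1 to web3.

A few of the cache1→web3 routes:
cache1 → web2 → web3: 10 + 9 = 19
cache1 → web3: 9
cache1 → cache2 → web2 → web3: 2 + 4 + 9 = 15
cache1 → cache2 → web2 → api2 → web3: 2 + 4 + 11 + 2 = 19
cache1 → api2 → web3: 17 + 2 = 19
cache1 → cache2 → api2 → web3: 2 + 8 + 2 = 12
Shortest: 9 ms.

9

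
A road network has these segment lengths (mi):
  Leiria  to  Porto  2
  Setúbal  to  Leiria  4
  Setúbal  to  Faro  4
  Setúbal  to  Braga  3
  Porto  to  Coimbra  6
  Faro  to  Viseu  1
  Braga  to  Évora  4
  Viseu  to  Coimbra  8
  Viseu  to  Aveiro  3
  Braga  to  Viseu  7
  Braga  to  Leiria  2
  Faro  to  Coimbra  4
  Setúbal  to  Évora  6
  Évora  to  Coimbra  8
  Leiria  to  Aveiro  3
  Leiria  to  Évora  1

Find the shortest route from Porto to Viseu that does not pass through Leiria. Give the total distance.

11

Checking several routes:
Porto→Coimbra→Faro→Setúbal→Braga→Viseu: 6 + 4 + 4 + 3 + 7 = 24
Porto→Coimbra→Viseu: 6 + 8 = 14
Porto→Coimbra→Évora→Setúbal→Faro→Viseu: 6 + 8 + 6 + 4 + 1 = 25
Porto→Coimbra→Faro→Viseu: 6 + 4 + 1 = 11
Best route has total 11 mi.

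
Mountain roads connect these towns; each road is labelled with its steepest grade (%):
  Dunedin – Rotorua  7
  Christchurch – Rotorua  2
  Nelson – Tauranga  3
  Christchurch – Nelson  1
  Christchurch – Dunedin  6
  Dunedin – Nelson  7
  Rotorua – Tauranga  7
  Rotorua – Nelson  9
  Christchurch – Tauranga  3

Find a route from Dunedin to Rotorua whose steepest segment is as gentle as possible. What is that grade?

Some routes from Dunedin to Rotorua:
Dunedin - Christchurch - Rotorua: max(6, 2) = 6
Dunedin - Christchurch - Tauranga - Rotorua: max(6, 3, 7) = 7
Dunedin - Rotorua: max(7) = 7
Smallest bottleneck: 6%.

6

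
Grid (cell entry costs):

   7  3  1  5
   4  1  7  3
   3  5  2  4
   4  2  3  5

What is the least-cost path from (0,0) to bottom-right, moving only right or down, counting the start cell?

26

Best path: (0,0)→(0,1)→(1,1)→(2,1)→(2,2)→(3,2)→(3,3)
Cost: 7 + 3 + 1 + 5 + 2 + 3 + 5 = 26
For comparison, the top-then-right route costs 28.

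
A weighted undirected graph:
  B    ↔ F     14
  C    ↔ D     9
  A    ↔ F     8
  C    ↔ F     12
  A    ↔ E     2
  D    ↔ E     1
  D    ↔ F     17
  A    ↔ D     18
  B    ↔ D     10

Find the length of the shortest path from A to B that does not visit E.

Some routes from A to B avoiding E:
A → F → C → D → B: 8 + 12 + 9 + 10 = 39
A → D → F → B: 18 + 17 + 14 = 49
A → F → D → B: 8 + 17 + 10 = 35
A → D → B: 18 + 10 = 28
A → F → B: 8 + 14 = 22
Shortest: 22.

22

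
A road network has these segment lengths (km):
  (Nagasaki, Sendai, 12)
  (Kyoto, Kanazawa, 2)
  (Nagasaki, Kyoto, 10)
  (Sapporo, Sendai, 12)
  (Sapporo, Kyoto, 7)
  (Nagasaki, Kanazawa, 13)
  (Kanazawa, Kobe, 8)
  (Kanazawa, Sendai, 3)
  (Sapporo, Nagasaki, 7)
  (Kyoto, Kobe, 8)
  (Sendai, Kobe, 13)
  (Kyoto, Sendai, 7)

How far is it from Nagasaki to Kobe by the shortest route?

A few of the Nagasaki→Kobe routes:
Nagasaki → Sapporo → Kyoto → Kobe: 7 + 7 + 8 = 22
Nagasaki → Sendai → Kanazawa → Kobe: 12 + 3 + 8 = 23
Nagasaki → Kyoto → Kobe: 10 + 8 = 18
Nagasaki → Kanazawa → Kobe: 13 + 8 = 21
Nagasaki → Kyoto → Kanazawa → Kobe: 10 + 2 + 8 = 20
The minimum is 18 km.

18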